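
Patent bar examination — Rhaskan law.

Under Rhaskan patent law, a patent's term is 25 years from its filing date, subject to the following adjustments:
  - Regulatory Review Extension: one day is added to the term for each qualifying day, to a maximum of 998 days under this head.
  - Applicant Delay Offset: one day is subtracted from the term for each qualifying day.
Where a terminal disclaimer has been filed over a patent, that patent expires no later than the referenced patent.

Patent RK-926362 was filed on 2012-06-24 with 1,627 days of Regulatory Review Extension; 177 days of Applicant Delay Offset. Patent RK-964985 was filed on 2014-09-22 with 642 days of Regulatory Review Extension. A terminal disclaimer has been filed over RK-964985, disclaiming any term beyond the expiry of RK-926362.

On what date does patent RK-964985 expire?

September 23, 2039

Natural term of RK-964985:
  Base: filing + 25 years → 22 September 2039.
  Regulatory Review Extension: 642 days (within the 998-day cap) → +642 days → 25 June 2041.
Expiry of referenced patent RK-926362:
  Base: filing + 25 years → 24 June 2037.
  Regulatory Review Extension: 1627 days claimed exceeds the 998-day cap, so +998 days → 18 March 2040.
  Applicant Delay Offset: −177 days → 23 September 2039.
Terminal disclaimer: RK-964985 expires on the earlier of 25 June 2041 and 23 September 2039.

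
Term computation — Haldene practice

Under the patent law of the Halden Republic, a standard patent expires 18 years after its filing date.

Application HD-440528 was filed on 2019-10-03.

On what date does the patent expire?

Filing date + 18 years → 3 October 2037.

2037-10-03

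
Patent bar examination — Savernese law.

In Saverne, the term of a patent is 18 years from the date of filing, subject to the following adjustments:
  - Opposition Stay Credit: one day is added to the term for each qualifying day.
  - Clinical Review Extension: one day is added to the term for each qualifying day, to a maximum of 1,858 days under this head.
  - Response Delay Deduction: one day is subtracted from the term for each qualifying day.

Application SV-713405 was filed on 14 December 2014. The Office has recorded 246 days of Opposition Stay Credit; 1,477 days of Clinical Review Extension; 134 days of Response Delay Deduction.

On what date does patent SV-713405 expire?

2037-04-21

Base term: filing date + 18 years → 14 December 2032.
Opposition Stay Credit: +246 days → 17 August 2033.
Clinical Review Extension: 1477 days (within the 1858-day cap) → +1477 days → 2 September 2037.
Response Delay Deduction: −134 days → 21 April 2037.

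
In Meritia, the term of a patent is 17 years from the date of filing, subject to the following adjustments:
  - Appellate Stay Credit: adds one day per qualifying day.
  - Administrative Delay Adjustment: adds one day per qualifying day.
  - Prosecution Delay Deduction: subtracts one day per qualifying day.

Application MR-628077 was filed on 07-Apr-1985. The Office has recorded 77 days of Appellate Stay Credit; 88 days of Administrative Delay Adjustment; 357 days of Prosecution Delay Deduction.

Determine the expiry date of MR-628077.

Base term: filing date + 17 years → 7 April 2002.
Appellate Stay Credit: +77 days → 23 June 2002.
Administrative Delay Adjustment: +88 days → 19 September 2002.
Prosecution Delay Deduction: −357 days → 27 September 2001.

2001-09-27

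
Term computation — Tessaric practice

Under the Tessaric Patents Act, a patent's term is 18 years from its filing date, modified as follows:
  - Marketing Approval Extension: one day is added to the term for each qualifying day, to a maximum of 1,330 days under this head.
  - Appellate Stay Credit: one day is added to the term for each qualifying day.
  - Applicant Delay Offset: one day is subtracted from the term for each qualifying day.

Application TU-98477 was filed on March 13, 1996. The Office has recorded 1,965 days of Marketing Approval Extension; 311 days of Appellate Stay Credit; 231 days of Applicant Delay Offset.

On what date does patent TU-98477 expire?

Base term: filing date + 18 years → 13 March 2014.
Marketing Approval Extension: 1965 days claimed exceeds the 1330-day cap, so +1330 days → 2 November 2017.
Appellate Stay Credit: +311 days → 9 September 2018.
Applicant Delay Offset: −231 days → 21 January 2018.

2018-01-21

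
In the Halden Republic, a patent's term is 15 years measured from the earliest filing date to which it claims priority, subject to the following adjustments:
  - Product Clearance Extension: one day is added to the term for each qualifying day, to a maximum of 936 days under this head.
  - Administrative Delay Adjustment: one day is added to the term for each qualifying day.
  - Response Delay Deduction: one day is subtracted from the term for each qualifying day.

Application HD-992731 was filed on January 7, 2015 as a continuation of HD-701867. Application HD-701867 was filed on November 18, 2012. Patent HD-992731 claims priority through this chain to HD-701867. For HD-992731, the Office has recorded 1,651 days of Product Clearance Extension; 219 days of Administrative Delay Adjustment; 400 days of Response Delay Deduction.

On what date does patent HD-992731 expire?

December 12, 2029

Earliest priority filing: 18 November 2012.
Base term: 18 November 2012 + 15 years → 18 November 2027.
Product Clearance Extension: 1651 days claimed exceeds the 936-day cap, so +936 days → 11 June 2030.
Administrative Delay Adjustment: +219 days → 16 January 2031.
Response Delay Deduction: −400 days → 12 December 2029.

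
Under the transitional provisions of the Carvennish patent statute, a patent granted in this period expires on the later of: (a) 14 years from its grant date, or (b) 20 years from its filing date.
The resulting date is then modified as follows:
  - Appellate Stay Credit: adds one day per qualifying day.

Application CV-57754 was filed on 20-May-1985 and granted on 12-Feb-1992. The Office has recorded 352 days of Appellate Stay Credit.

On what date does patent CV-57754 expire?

(a) grant + 14 years → 12 February 2006.
(b) filing + 20 years → 20 May 2005.
Later of the two: 12 February 2006.
Appellate Stay Credit: +352 days → 30 January 2007.

2007-01-30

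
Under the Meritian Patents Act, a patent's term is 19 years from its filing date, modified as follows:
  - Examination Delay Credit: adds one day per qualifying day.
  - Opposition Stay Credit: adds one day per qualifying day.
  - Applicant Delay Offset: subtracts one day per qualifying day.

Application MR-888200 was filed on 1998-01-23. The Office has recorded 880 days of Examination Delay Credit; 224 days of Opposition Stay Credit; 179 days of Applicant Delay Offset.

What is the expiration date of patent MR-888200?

August 6, 2019

Base term: filing date + 19 years → 23 January 2017.
Examination Delay Credit: +880 days → 22 June 2019.
Opposition Stay Credit: +224 days → 1 February 2020.
Applicant Delay Offset: −179 days → 6 August 2019.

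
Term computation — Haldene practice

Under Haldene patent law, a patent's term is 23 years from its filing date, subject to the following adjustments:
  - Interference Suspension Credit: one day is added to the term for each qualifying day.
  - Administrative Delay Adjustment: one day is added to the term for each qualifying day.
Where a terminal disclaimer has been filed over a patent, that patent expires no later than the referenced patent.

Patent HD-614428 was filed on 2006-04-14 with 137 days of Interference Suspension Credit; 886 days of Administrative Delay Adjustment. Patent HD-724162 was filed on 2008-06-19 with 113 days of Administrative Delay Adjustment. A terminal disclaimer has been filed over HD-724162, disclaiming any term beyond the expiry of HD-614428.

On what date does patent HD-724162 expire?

2031-10-10

Natural term of HD-724162:
  Base: filing + 23 years → 19 June 2031.
  Administrative Delay Adjustment: +113 days → 10 October 2031.
Expiry of referenced patent HD-614428:
  Base: filing + 23 years → 14 April 2029.
  Interference Suspension Credit: +137 days → 29 August 2029.
  Administrative Delay Adjustment: +886 days → 1 February 2032.
Terminal disclaimer: HD-724162 expires on the earlier of 10 October 2031 and 1 February 2032.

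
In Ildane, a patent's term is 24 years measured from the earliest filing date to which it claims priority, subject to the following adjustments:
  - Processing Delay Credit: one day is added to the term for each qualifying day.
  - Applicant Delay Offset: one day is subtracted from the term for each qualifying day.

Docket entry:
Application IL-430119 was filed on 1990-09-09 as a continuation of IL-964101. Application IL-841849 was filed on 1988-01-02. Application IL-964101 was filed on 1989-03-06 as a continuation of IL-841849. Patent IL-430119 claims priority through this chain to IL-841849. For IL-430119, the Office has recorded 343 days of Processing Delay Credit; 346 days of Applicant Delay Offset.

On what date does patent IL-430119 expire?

Earliest priority filing: 2 January 1988.
Base term: 2 January 1988 + 24 years → 2 January 2012.
Processing Delay Credit: +343 days → 10 December 2012.
Applicant Delay Offset: −346 days → 30 December 2011.

December 30, 2011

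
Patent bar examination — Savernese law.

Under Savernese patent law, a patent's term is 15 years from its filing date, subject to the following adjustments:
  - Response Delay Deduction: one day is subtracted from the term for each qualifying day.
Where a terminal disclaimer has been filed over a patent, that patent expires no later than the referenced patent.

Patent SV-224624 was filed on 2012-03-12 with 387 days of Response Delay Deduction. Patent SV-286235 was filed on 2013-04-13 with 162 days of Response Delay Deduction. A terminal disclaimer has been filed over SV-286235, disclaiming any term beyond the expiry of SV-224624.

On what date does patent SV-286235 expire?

2026-02-18

Natural term of SV-286235:
  Base: filing + 15 years → 13 April 2028.
  Response Delay Deduction: −162 days → 3 November 2027.
Expiry of referenced patent SV-224624:
  Base: filing + 15 years → 12 March 2027.
  Response Delay Deduction: −387 days → 18 February 2026.
Terminal disclaimer: SV-286235 expires on the earlier of 3 November 2027 and 18 February 2026.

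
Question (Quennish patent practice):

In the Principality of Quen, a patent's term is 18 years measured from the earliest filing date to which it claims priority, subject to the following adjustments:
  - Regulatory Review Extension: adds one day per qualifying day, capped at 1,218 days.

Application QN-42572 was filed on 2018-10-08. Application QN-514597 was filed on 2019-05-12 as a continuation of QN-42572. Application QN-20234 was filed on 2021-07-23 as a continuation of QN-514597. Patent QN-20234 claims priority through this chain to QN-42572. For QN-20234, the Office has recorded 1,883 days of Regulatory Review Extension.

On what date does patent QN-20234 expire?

Earliest priority filing: 8 October 2018.
Base term: 8 October 2018 + 18 years → 8 October 2036.
Regulatory Review Extension: 1883 days claimed exceeds the 1218-day cap, so +1218 days → 8 February 2040.

February 8, 2040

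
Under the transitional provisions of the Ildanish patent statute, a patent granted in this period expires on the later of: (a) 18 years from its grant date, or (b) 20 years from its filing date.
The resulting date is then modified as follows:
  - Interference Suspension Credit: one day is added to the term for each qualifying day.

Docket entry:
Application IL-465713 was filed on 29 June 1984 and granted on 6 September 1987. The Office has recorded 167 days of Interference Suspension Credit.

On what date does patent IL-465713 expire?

(a) grant + 18 years → 6 September 2005.
(b) filing + 20 years → 29 June 2004.
Later of the two: 6 September 2005.
Interference Suspension Credit: +167 days → 20 February 2006.

February 20, 2006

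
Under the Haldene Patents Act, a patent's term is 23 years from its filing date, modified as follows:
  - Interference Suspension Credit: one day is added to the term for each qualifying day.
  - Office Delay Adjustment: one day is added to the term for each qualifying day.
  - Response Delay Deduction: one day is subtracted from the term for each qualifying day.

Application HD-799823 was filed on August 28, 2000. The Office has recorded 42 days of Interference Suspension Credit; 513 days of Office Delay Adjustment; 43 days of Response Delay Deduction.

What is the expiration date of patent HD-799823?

January 21, 2025

Base term: filing date + 23 years → 28 August 2023.
Interference Suspension Credit: +42 days → 9 October 2023.
Office Delay Adjustment: +513 days → 5 March 2025.
Response Delay Deduction: −43 days → 21 January 2025.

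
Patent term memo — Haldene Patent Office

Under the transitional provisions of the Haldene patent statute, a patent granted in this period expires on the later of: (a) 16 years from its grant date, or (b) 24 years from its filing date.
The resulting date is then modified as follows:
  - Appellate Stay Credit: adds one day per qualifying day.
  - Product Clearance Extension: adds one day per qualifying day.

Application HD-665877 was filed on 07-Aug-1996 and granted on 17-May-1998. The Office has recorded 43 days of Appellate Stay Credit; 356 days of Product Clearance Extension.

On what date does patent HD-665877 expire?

2021-09-10

(a) grant + 16 years → 17 May 2014.
(b) filing + 24 years → 7 August 2020.
Later of the two: 7 August 2020.
Appellate Stay Credit: +43 days → 19 September 2020.
Product Clearance Extension: +356 days → 10 September 2021.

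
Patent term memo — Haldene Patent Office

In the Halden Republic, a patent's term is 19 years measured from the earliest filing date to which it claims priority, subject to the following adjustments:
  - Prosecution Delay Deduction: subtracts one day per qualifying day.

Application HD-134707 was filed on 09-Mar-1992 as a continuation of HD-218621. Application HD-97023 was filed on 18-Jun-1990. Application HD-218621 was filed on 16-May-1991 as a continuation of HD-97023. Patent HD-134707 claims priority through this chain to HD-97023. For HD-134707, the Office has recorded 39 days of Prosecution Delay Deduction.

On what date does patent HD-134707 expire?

May 10, 2009

Earliest priority filing: 18 June 1990.
Base term: 18 June 1990 + 19 years → 18 June 2009.
Prosecution Delay Deduction: −39 days → 10 May 2009.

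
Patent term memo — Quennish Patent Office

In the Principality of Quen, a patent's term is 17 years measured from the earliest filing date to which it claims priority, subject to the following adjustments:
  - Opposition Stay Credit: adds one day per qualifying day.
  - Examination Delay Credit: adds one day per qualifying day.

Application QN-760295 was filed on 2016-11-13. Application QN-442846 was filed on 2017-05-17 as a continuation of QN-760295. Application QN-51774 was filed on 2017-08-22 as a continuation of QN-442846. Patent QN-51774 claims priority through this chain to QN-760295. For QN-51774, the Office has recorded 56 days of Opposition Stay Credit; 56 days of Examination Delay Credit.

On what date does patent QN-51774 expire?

Earliest priority filing: 13 November 2016.
Base term: 13 November 2016 + 17 years → 13 November 2033.
Opposition Stay Credit: +56 days → 8 January 2034.
Examination Delay Credit: +56 days → 5 March 2034.

March 5, 2034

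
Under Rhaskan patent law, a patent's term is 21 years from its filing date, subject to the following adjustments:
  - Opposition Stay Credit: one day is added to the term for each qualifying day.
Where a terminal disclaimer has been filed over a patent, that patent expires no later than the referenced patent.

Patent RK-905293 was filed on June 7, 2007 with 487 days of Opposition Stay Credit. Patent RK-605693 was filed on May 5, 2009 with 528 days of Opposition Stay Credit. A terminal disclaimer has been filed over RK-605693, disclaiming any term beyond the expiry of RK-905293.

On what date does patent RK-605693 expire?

October 7, 2029

Natural term of RK-605693:
  Base: filing + 21 years → 5 May 2030.
  Opposition Stay Credit: +528 days → 15 October 2031.
Expiry of referenced patent RK-905293:
  Base: filing + 21 years → 7 June 2028.
  Opposition Stay Credit: +487 days → 7 October 2029.
Terminal disclaimer: RK-605693 expires on the earlier of 15 October 2031 and 7 October 2029.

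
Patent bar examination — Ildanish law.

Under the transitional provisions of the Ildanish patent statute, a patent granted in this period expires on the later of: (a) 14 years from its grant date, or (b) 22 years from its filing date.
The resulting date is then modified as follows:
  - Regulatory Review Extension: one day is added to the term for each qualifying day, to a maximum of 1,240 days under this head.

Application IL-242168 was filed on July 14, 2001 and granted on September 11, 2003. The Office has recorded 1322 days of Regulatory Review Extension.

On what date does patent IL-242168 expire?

2026-12-05

(a) grant + 14 years → 11 September 2017.
(b) filing + 22 years → 14 July 2023.
Later of the two: 14 July 2023.
Regulatory Review Extension: 1322 days claimed exceeds the 1240-day cap, so +1240 days → 5 December 2026.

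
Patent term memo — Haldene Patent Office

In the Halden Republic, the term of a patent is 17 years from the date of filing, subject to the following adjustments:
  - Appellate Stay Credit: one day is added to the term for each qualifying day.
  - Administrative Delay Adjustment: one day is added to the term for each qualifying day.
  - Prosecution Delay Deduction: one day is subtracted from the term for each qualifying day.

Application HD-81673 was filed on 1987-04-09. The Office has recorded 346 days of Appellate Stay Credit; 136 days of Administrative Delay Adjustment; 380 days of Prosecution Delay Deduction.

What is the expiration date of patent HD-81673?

2004-07-20

Base term: filing date + 17 years → 9 April 2004.
Appellate Stay Credit: +346 days → 21 March 2005.
Administrative Delay Adjustment: +136 days → 4 August 2005.
Prosecution Delay Deduction: −380 days → 20 July 2004.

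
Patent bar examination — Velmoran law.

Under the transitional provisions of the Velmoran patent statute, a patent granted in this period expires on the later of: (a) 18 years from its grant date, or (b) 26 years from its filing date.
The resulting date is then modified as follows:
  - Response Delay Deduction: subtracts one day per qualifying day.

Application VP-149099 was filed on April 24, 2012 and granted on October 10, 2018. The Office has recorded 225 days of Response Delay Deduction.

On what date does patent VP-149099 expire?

2037-09-11

(a) grant + 18 years → 10 October 2036.
(b) filing + 26 years → 24 April 2038.
Later of the two: 24 April 2038.
Response Delay Deduction: −225 days → 11 September 2037.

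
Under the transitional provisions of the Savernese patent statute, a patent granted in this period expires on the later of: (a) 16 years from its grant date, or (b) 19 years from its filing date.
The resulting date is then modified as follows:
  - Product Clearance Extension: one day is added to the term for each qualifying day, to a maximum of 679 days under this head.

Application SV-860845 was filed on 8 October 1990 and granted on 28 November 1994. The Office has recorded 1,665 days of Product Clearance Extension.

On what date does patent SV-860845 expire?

October 7, 2012

(a) grant + 16 years → 28 November 2010.
(b) filing + 19 years → 8 October 2009.
Later of the two: 28 November 2010.
Product Clearance Extension: 1665 days claimed exceeds the 679-day cap, so +679 days → 7 October 2012.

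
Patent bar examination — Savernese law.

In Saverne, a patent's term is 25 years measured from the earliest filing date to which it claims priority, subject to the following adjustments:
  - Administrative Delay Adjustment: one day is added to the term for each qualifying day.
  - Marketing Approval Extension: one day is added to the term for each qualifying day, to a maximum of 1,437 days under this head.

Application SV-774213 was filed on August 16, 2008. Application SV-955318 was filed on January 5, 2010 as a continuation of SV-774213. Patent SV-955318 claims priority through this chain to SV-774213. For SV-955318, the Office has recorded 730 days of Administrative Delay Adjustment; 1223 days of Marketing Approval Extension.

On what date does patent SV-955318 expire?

2038-12-21

Earliest priority filing: 16 August 2008.
Base term: 16 August 2008 + 25 years → 16 August 2033.
Administrative Delay Adjustment: +730 days → 16 August 2035.
Marketing Approval Extension: 1223 days (within the 1437-day cap) → +1223 days → 21 December 2038.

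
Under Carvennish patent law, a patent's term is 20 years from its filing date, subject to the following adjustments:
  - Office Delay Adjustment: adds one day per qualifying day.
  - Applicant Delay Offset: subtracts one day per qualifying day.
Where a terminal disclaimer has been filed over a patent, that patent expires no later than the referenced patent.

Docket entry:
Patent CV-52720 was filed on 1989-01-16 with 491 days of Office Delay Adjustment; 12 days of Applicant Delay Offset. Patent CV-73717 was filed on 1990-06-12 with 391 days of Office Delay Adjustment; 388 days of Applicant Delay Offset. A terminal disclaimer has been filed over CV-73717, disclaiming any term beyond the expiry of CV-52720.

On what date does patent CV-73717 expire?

2010-05-10

Natural term of CV-73717:
  Base: filing + 20 years → 12 June 2010.
  Office Delay Adjustment: +391 days → 8 July 2011.
  Applicant Delay Offset: −388 days → 15 June 2010.
Expiry of referenced patent CV-52720:
  Base: filing + 20 years → 16 January 2009.
  Office Delay Adjustment: +491 days → 22 May 2010.
  Applicant Delay Offset: −12 days → 10 May 2010.
Terminal disclaimer: CV-73717 expires on the earlier of 15 June 2010 and 10 May 2010.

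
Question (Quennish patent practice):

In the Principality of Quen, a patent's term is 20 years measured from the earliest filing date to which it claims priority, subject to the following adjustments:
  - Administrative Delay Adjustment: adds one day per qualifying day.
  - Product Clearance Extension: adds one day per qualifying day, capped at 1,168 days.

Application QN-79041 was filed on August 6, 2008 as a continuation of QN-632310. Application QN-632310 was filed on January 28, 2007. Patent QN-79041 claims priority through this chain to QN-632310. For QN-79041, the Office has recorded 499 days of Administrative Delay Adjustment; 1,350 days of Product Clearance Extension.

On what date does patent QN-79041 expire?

Earliest priority filing: 28 January 2007.
Base term: 28 January 2007 + 20 years → 28 January 2027.
Administrative Delay Adjustment: +499 days → 10 June 2028.
Product Clearance Extension: 1350 days claimed exceeds the 1168-day cap, so +1168 days → 22 August 2031.

2031-08-22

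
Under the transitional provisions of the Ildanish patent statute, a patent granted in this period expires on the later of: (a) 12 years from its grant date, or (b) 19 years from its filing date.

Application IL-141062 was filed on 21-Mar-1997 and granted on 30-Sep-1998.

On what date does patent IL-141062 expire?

(a) grant + 12 years → 30 September 2010.
(b) filing + 19 years → 21 March 2016.
Later of the two: 21 March 2016.

March 21, 2016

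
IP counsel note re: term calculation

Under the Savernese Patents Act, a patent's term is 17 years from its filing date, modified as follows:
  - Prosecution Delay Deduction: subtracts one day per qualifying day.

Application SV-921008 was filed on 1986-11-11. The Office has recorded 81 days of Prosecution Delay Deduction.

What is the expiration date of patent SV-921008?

Base term: filing date + 17 years → 11 November 2003.
Prosecution Delay Deduction: −81 days → 22 August 2003.

2003-08-22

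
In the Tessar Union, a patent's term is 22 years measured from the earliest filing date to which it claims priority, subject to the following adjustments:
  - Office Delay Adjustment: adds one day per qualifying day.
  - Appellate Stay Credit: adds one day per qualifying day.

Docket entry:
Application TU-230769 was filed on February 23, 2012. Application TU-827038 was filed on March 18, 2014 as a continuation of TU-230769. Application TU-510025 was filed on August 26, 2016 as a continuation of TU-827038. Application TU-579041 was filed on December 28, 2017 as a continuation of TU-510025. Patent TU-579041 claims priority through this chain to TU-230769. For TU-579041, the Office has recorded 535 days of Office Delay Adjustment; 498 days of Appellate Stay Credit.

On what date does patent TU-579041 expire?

2036-12-22

Earliest priority filing: 23 February 2012.
Base term: 23 February 2012 + 22 years → 23 February 2034.
Office Delay Adjustment: +535 days → 12 August 2035.
Appellate Stay Credit: +498 days → 22 December 2036.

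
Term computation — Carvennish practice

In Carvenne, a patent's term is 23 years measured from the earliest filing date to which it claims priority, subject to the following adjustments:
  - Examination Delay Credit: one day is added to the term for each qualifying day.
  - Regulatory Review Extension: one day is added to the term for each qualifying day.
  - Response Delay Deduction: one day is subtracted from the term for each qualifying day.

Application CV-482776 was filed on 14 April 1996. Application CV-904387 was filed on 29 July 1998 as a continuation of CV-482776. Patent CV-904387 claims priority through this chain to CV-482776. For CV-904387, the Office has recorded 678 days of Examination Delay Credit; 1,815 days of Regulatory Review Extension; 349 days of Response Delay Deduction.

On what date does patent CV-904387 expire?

Earliest priority filing: 14 April 1996.
Base term: 14 April 1996 + 23 years → 14 April 2019.
Examination Delay Credit: +678 days → 20 February 2021.
Regulatory Review Extension: +1815 days → 9 February 2026.
Response Delay Deduction: −349 days → 25 February 2025.

February 25, 2025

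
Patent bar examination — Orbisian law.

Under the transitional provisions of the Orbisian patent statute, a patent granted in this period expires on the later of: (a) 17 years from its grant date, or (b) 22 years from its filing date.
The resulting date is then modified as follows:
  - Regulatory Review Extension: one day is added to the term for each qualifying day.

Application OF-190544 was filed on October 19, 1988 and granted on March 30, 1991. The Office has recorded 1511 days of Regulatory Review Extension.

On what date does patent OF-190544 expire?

December 8, 2014

(a) grant + 17 years → 30 March 2008.
(b) filing + 22 years → 19 October 2010.
Later of the two: 19 October 2010.
Regulatory Review Extension: +1511 days → 8 December 2014.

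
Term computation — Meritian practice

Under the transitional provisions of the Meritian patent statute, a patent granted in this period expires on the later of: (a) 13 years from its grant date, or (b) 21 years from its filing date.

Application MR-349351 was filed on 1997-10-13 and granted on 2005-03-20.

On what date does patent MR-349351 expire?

(a) grant + 13 years → 20 March 2018.
(b) filing + 21 years → 13 October 2018.
Later of the two: 13 October 2018.

2018-10-13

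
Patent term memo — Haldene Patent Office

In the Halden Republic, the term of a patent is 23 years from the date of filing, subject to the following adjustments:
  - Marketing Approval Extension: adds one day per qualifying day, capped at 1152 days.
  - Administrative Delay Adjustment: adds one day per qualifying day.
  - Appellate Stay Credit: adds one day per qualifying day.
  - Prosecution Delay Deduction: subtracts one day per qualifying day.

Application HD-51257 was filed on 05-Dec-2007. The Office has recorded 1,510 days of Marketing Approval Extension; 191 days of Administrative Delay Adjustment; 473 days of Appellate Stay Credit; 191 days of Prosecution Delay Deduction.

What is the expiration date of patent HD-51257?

May 18, 2035

Base term: filing date + 23 years → 5 December 2030.
Marketing Approval Extension: 1510 days claimed exceeds the 1152-day cap, so +1152 days → 30 January 2034.
Administrative Delay Adjustment: +191 days → 9 August 2034.
Appellate Stay Credit: +473 days → 25 November 2035.
Prosecution Delay Deduction: −191 days → 18 May 2035.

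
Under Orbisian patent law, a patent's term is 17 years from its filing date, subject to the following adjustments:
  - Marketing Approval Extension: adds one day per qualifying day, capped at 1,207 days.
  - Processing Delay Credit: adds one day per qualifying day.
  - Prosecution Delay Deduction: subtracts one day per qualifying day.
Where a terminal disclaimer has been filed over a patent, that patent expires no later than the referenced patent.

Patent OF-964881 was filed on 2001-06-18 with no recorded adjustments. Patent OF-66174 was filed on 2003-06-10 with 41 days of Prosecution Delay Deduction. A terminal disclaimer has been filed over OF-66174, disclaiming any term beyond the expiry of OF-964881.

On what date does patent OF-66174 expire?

Natural term of OF-66174:
  Base: filing + 17 years → 10 June 2020.
  Prosecution Delay Deduction: −41 days → 30 April 2020.
Expiry of referenced patent OF-964881:
  Base: filing + 17 years → 18 June 2018.
Terminal disclaimer: OF-66174 expires on the earlier of 30 April 2020 and 18 June 2018.

June 18, 2018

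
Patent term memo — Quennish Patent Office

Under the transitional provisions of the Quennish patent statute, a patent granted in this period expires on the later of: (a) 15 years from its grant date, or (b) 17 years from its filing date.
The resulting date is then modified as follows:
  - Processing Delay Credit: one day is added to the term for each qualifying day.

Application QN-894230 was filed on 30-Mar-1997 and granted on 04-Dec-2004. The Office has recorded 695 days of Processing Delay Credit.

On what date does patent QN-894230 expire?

2021-10-29

(a) grant + 15 years → 4 December 2019.
(b) filing + 17 years → 30 March 2014.
Later of the two: 4 December 2019.
Processing Delay Credit: +695 days → 29 October 2021.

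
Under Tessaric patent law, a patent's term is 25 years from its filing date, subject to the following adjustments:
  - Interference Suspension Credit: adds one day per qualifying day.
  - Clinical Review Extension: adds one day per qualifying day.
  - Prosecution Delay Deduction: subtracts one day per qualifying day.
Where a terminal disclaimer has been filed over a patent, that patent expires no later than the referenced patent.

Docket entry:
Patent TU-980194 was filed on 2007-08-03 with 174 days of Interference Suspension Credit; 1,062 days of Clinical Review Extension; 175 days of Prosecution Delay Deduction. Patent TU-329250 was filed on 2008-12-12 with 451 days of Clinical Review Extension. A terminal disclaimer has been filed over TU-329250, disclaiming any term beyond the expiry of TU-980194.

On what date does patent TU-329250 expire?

Natural term of TU-329250:
  Base: filing + 25 years → 12 December 2033.
  Clinical Review Extension: +451 days → 8 March 2035.
Expiry of referenced patent TU-980194:
  Base: filing + 25 years → 3 August 2032.
  Interference Suspension Credit: +174 days → 24 January 2033.
  Clinical Review Extension: +1062 days → 22 December 2035.
  Prosecution Delay Deduction: −175 days → 30 June 2035.
Terminal disclaimer: TU-329250 expires on the earlier of 8 March 2035 and 30 June 2035.

2035-03-08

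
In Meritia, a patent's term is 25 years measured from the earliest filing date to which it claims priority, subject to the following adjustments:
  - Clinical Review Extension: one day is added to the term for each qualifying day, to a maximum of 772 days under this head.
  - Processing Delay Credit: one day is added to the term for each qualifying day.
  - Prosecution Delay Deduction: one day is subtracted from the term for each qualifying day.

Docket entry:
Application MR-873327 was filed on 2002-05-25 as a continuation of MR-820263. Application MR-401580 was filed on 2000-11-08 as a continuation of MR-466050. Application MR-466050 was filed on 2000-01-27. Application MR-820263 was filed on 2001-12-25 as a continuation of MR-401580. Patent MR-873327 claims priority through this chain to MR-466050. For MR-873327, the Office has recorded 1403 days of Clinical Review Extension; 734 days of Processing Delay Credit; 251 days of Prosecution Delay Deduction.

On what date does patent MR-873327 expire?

2028-07-05

Earliest priority filing: 27 January 2000.
Base term: 27 January 2000 + 25 years → 27 January 2025.
Clinical Review Extension: 1403 days claimed exceeds the 772-day cap, so +772 days → 10 March 2027.
Processing Delay Credit: +734 days → 13 March 2029.
Prosecution Delay Deduction: −251 days → 5 July 2028.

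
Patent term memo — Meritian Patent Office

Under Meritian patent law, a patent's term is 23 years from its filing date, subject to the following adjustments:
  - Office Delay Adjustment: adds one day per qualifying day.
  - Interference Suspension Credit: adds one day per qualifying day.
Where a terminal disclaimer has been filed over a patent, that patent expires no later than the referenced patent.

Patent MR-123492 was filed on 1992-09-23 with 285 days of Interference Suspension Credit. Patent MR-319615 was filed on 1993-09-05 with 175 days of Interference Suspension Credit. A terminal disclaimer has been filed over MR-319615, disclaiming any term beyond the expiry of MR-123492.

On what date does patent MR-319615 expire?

July 4, 2016

Natural term of MR-319615:
  Base: filing + 23 years → 5 September 2016.
  Interference Suspension Credit: +175 days → 27 February 2017.
Expiry of referenced patent MR-123492:
  Base: filing + 23 years → 23 September 2015.
  Interference Suspension Credit: +285 days → 4 July 2016.
Terminal disclaimer: MR-319615 expires on the earlier of 27 February 2017 and 4 July 2016.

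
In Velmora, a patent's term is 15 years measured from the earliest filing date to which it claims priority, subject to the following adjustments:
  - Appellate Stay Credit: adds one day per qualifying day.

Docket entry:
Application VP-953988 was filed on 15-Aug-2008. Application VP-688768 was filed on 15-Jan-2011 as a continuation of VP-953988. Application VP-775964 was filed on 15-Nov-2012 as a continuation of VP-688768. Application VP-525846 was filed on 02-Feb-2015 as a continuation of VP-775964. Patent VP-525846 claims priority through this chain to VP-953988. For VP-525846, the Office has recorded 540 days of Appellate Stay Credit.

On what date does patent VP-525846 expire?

Earliest priority filing: 15 August 2008.
Base term: 15 August 2008 + 15 years → 15 August 2023.
Appellate Stay Credit: +540 days → 5 February 2025.

February 5, 2025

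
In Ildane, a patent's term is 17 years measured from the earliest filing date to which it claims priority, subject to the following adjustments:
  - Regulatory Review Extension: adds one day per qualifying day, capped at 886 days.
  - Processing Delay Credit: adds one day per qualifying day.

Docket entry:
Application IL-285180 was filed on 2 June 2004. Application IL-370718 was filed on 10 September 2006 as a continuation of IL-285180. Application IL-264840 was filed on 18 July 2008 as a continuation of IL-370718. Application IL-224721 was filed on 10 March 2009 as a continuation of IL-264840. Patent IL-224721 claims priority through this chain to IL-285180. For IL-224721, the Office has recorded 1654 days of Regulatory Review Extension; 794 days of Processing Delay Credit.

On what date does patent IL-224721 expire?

January 7, 2026

Earliest priority filing: 2 June 2004.
Base term: 2 June 2004 + 17 years → 2 June 2021.
Regulatory Review Extension: 1654 days claimed exceeds the 886-day cap, so +886 days → 5 November 2023.
Processing Delay Credit: +794 days → 7 January 2026.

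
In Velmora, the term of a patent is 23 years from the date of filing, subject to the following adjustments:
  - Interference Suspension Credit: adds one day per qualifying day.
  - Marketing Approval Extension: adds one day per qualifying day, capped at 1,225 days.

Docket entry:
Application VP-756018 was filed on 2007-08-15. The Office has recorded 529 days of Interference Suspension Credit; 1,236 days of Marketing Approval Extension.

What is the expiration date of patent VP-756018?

Base term: filing date + 23 years → 15 August 2030.
Interference Suspension Credit: +529 days → 26 January 2032.
Marketing Approval Extension: 1236 days claimed exceeds the 1225-day cap, so +1225 days → 4 June 2035.

June 4, 2035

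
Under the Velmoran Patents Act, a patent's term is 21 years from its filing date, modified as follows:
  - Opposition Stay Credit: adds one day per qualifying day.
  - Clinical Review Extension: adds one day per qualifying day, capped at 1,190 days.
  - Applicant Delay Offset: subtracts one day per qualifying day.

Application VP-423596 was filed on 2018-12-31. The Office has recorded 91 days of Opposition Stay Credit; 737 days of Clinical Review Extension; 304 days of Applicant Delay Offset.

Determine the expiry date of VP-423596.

Base term: filing date + 21 years → 31 December 2039.
Opposition Stay Credit: +91 days → 31 March 2040.
Clinical Review Extension: 737 days (within the 1190-day cap) → +737 days → 7 April 2042.
Applicant Delay Offset: −304 days → 7 June 2041.

2041-06-07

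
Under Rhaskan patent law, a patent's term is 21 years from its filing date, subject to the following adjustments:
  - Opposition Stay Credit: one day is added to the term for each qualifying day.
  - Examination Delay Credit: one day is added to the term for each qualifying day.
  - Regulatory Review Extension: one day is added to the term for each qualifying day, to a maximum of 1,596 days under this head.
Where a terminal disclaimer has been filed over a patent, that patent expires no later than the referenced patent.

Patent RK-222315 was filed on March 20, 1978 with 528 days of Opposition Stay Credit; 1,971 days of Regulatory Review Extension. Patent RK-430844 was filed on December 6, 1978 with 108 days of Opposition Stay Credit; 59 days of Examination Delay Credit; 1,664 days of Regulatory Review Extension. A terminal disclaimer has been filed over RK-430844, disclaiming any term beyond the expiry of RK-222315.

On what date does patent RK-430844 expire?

Natural term of RK-430844:
  Base: filing + 21 years → 6 December 1999.
  Opposition Stay Credit: +108 days → 23 March 2000.
  Examination Delay Credit: +59 days → 21 May 2000.
  Regulatory Review Extension: 1664 days claimed exceeds the 1596-day cap, so +1596 days → 3 October 2004.
Expiry of referenced patent RK-222315:
  Base: filing + 21 years → 20 March 1999.
  Opposition Stay Credit: +528 days → 29 August 2000.
  Regulatory Review Extension: 1971 days claimed exceeds the 1596-day cap, so +1596 days → 11 January 2005.
Terminal disclaimer: RK-430844 expires on the earlier of 3 October 2004 and 11 January 2005.

2004-10-03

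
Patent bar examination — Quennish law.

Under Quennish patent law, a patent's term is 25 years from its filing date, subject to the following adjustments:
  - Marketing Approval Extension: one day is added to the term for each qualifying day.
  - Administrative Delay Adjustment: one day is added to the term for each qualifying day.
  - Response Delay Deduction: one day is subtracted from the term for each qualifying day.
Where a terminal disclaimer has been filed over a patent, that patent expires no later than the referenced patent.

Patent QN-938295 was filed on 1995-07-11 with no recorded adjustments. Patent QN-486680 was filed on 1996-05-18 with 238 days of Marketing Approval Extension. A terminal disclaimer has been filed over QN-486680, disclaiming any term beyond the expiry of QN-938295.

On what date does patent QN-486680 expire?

2020-07-11

Natural term of QN-486680:
  Base: filing + 25 years → 18 May 2021.
  Marketing Approval Extension: +238 days → 11 January 2022.
Expiry of referenced patent QN-938295:
  Base: filing + 25 years → 11 July 2020.
Terminal disclaimer: QN-486680 expires on the earlier of 11 January 2022 and 11 July 2020.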